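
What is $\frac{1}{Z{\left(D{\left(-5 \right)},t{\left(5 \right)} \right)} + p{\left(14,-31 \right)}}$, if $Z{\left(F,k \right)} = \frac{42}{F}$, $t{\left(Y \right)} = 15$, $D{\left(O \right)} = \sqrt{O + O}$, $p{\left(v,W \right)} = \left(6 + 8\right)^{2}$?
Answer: $\frac{10}{1969} + \frac{3 i \sqrt{10}}{27566} \approx 0.0050787 + 0.00034415 i$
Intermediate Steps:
$p{\left(v,W \right)} = 196$ ($p{\left(v,W \right)} = 14^{2} = 196$)
$D{\left(O \right)} = \sqrt{2} \sqrt{O}$ ($D{\left(O \right)} = \sqrt{2 O} = \sqrt{2} \sqrt{O}$)
$\frac{1}{Z{\left(D{\left(-5 \right)},t{\left(5 \right)} \right)} + p{\left(14,-31 \right)}} = \frac{1}{\frac{42}{\sqrt{2} \sqrt{-5}} + 196} = \frac{1}{\frac{42}{\sqrt{2} i \sqrt{5}} + 196} = \frac{1}{\frac{42}{i \sqrt{10}} + 196} = \frac{1}{42 \left(- \frac{i \sqrt{10}}{10}\right) + 196} = \frac{1}{- \frac{21 i \sqrt{10}}{5} + 196} = \frac{1}{196 - \frac{21 i \sqrt{10}}{5}}$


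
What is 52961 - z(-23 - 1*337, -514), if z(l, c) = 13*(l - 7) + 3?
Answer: 57729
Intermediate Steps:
z(l, c) = -88 + 13*l (z(l, c) = 13*(-7 + l) + 3 = (-91 + 13*l) + 3 = -88 + 13*l)
52961 - z(-23 - 1*337, -514) = 52961 - (-88 + 13*(-23 - 1*337)) = 52961 - (-88 + 13*(-23 - 337)) = 52961 - (-88 + 13*(-360)) = 52961 - (-88 - 4680) = 52961 - 1*(-4768) = 52961 + 4768 = 57729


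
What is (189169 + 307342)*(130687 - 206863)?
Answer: -37822221936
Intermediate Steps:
(189169 + 307342)*(130687 - 206863) = 496511*(-76176) = -37822221936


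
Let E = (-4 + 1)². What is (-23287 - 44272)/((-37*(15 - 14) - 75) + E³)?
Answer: -67559/617 ≈ -109.50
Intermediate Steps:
E = 9 (E = (-3)² = 9)
(-23287 - 44272)/((-37*(15 - 14) - 75) + E³) = (-23287 - 44272)/((-37*(15 - 14) - 75) + 9³) = -67559/((-37*1 - 75) + 729) = -67559/((-37 - 75) + 729) = -67559/(-112 + 729) = -67559/617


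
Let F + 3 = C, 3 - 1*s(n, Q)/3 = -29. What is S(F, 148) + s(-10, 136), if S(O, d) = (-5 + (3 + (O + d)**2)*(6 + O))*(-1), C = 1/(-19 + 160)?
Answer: -176990663695/2803221 ≈ -63138.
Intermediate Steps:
s(n, Q) = 96 (s(n, Q) = 9 - 3*(-29) = 9 + 87 = 96)
C = 1/141 ≈ 0.0070922
F = -422/141 (F = -3 + 1/141 = -422/141 ≈ -2.9929)
S(O, d) = 5 - (3 + (O + d)**2)*(6 + O)
S(F, 148) + s(-10, 136) = (-13 - 6*(-422/141 + 148)**2 - 3*(-422/141) - 1*(-422/141)*(-422/141 + 148)**2) + 96 = (-13 - 6*(20446/141)**2 + 422/47 - 1*(-422/141)*(20446/141)**2) + 96 = (-13 - 6*418038916/19881 + 422/47 - 1*(-422/141)*418038916/19881) + 96 = (-13 - 836077832/6627 + 422/47 + 176412422552/2803221) + 96 = -177259772911/2803221 + 96 = -176990663695/2803221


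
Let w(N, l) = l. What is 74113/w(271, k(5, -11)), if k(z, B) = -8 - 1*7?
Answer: -74113/15 ≈ -4940.9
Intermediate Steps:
k(z, B) = -15 (k(z, B) = -8 - 7 = -15)
74113/w(271, k(5, -11)) = 74113/(-15) = 74113*(-1/15) = -74113/15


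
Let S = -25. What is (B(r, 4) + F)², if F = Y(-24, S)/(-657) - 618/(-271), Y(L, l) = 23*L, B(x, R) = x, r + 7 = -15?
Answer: 1255457502784/3522303801 ≈ 356.43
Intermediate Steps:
r = -22 (r = -7 - 15 = -22)
F = 185206/59349 (F = (23*(-24))/(-657) - 618/(-271) = -552*(-1/657) - 618*(-1/271) = 184/219 + 618/271 = 185206/59349 ≈ 3.1206)
(B(r, 4) + F)² = (-22 + 185206/59349)² = (-1120472/59349)² = 1255457502784/3522303801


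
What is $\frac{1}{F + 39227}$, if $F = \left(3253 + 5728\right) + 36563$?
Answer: $\frac{1}{84771} \approx 1.1796 \cdot 10^{-5}$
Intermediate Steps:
$F = 45544$ ($F = 8981 + 36563 = 45544$)
$\frac{1}{F + 39227} = \frac{1}{45544 + 39227} = \frac{1}{84771}$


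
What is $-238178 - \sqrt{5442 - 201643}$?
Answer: $-238178 - i \sqrt{196201} \approx -2.3818 \cdot 10^{5} - 442.95 i$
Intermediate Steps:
$-238178 - \sqrt{5442 - 201643} = -238178 - \sqrt{-196201} = -238178 - i \sqrt{196201}$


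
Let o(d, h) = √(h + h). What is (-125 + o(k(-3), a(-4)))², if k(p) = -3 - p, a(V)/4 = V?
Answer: 15593 - 1000*I*√2 ≈ 15593.0 - 1414.2*I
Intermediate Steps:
a(V) = 4*V
o(d, h) = √2*√h (o(d, h) = √(2*h) = √2*√h)
(-125 + o(k(-3), a(-4)))² = (-125 + √2*√(4*(-4)))² = (-125 + √2*√(-16))² = (-125 + √2*(4*I))² = (-125 + 4*I*√2)²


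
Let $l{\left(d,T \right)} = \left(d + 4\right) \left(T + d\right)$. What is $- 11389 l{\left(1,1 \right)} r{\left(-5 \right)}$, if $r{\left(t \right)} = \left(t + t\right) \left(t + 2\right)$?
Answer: $-3416700$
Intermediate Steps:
$l{\left(d,T \right)} = \left(4 + d\right) \left(T + d\right)$
$r{\left(t \right)} = 2 t \left(2 + t\right)$
$- 11389 l{\left(1,1 \right)} r{\left(-5 \right)} = - 11389 \left(1^{2} + 4 \cdot 1 + 4 \cdot 1 + 1 \cdot 1\right) 2 \left(-5\right) \left(2 - 5\right) = - 11389 \left(1 + 4 + 4 + 1\right) 2 \left(-5\right) \left(-3\right) = - 11389 \cdot 10 \cdot 30 = \left(-11389\right) 300 = -3416700$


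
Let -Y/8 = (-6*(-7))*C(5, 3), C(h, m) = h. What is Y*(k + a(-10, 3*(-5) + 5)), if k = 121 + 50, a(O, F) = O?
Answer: -270480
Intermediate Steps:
Y = -1680 (Y = -8*(-6*(-7))*5 = -336*5 = -8*210 = -1680)
k = 171
Y*(k + a(-10, 3*(-5) + 5)) = -1680*(171 - 10) = -1680*161 = -270480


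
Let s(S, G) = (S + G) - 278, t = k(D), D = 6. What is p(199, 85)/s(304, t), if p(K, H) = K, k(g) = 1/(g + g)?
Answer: 2388/313 ≈ 7.6294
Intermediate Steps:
k(g) = 1/(2*g)
t = 1/12 (t = (½)/6 = (½)*(⅙) = 1/12 ≈ 0.083333)
s(S, G) = -278 + G + S (s(S, G) = (G + S) - 278 = -278 + G + S)
p(199, 85)/s(304, t) = 199/(-278 + 1/12 + 304) = 199/(313/12) = 199*(12/313) = 2388/313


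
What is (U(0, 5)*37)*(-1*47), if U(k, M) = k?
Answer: 0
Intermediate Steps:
(U(0, 5)*37)*(-1*47) = (0*37)*(-1*47) = 0*(-47) = 0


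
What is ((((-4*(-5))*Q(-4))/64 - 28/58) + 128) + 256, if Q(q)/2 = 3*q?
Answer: 21809/58 ≈ 376.02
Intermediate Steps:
Q(q) = 6*q (Q(q) = 2*(3*q) = 6*q)
((((-4*(-5))*Q(-4))/64 - 28/58) + 128) + 256 = ((((-4*(-5))*(6*(-4)))/64 - 28/58) + 128) + 256 = (((20*(-24))*(1/64) - 28*1/58) + 128) + 256 = ((-480*1/64 - 14/29) + 128) + 256 = ((-15/2 - 14/29) + 128) + 256 = (-463/58 + 128) + 256 = 6961/58 + 256 = 21809/58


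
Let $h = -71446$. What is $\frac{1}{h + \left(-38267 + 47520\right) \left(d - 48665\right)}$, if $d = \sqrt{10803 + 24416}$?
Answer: $- \frac{450368691}{202828942452394510} - \frac{9253 \sqrt{35219}}{202828942452394510} \approx -2.229 \cdot 10^{-9}$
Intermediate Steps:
$d = \sqrt{35219} \approx 187.67$
$\frac{1}{h + \left(-38267 + 47520\right) \left(d - 48665\right)} = \frac{1}{-71446 + \left(-38267 + 47520\right) \left(\sqrt{35219} - 48665\right)} = \frac{1}{-71446 + 9253 \left(-48665 + \sqrt{35219}\right)} = \frac{1}{-71446 - \left(450297245 - 9253 \sqrt{35219}\right)} = \frac{1}{-450368691 + 9253 \sqrt{35219}}$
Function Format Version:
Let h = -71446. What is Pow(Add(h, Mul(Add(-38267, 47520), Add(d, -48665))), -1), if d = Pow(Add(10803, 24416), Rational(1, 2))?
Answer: Add(Rational(-450368691, 202828942452394510), Mul(Rational(-9253, 202828942452394510), Pow(35219, Rational(1, 2)))) ≈ -2.2290e-9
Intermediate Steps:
d = Pow(35219, Rational(1, 2)) ≈ 187.67
Pow(Add(h, Mul(Add(-38267, 47520), Add(d, -48665))), -1) = Pow(Add(-71446, Mul(Add(-38267, 47520), Add(Pow(35219, Rational(1, 2)), -48665))), -1) = Pow(Add(-71446, Mul(9253, Add(-48665, Pow(35219, Rational(1, 2))))), -1) = Pow(Add(-71446, Add(-450297245, Mul(9253, Pow(35219, Rational(1, 2))))), -1) = Pow(Add(-450368691, Mul(9253, Pow(35219, Rational(1, 2)))), -1)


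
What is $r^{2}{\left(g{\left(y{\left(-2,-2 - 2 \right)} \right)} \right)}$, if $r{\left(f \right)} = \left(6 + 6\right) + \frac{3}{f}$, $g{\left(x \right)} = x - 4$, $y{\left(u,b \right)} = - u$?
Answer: $\frac{441}{4} \approx 110.25$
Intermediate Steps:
$g{\left(x \right)} = -4 + x$
$r{\left(f \right)} = 12 + \frac{3}{f}$
$r^{2}{\left(g{\left(y{\left(-2,-2 - 2 \right)} \right)} \right)} = \left(12 + \frac{3}{-4 - -2}\right)^{2} = \left(12 + \frac{3}{-4 + 2}\right)^{2} = \left(12 + \frac{3}{-2}\right)^{2} = \left(12 + 3 \left(- \frac{1}{2}\right)\right)^{2} = \left(12 - \frac{3}{2}\right)^{2} = \left(\frac{21}{2}\right)^{2} = \frac{441}{4}$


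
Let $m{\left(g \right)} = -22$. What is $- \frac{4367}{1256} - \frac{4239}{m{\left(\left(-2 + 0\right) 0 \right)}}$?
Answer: $\frac{2614055}{13816} \approx 189.2$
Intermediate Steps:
$- \frac{4367}{1256} - \frac{4239}{m{\left(\left(-2 + 0\right) 0 \right)}} = - \frac{4367}{1256} - \frac{4239}{-22} = \left(-4367\right) \frac{1}{1256} - - \frac{4239}{22} = - \frac{4367}{1256} + \frac{4239}{22} = \frac{2614055}{13816}$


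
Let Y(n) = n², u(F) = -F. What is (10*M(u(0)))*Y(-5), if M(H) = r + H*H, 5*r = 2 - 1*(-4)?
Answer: 300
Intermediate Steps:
r = 6/5 (r = (2 - 1*(-4))/5 = (2 + 4)/5 = (⅕)*6 = 6/5 ≈ 1.2000)
M(H) = 6/5 + H² (M(H) = 6/5 + H*H = 6/5 + H²)
(10*M(u(0)))*Y(-5) = (10*(6/5 + (-1*0)²))*(-5)² = (10*(6/5 + 0²))*25 = (10*(6/5 + 0))*25 = (10*(6/5))*25 = 12*25 = 300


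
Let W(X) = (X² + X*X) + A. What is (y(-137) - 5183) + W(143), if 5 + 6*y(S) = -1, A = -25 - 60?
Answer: 35629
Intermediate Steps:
A = -85
y(S) = -1 (y(S) = -⅚ + (⅙)*(-1) = -⅚ - ⅙ = -1)
W(X) = -85 + 2*X² (W(X) = (X² + X*X) - 85 = (X² + X²) - 85 = 2*X² - 85 = -85 + 2*X²)
(y(-137) - 5183) + W(143) = (-1 - 5183) + (-85 + 2*143²) = -5184 + (-85 + 2*20449) = -5184 + (-85 + 40898) = -5184 + 40813 = 35629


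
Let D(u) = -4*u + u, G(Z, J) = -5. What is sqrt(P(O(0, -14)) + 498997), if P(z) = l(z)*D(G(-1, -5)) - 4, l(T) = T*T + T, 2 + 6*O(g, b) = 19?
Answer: sqrt(17969613)/6 ≈ 706.51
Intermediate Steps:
O(g, b) = 17/6 (O(g, b) = -1/3 + (1/6)*19 = -1/3 + 19/6 = 17/6)
D(u) = -3*u
l(T) = T + T**2 (l(T) = T**2 + T = T + T**2)
P(z) = -4 + 15*z*(1 + z) (P(z) = (z*(1 + z))*(-3*(-5)) - 4 = (z*(1 + z))*15 - 4 = 15*z*(1 + z) - 4 = -4 + 15*z*(1 + z))
sqrt(P(O(0, -14)) + 498997) = sqrt((-4 + 15*(17/6)*(1 + 17/6)) + 498997) = sqrt((-4 + 15*(17/6)*(23/6)) + 498997) = sqrt((-4 + 1955/12) + 498997) = sqrt(1907/12 + 498997) = sqrt(5989871/12) = sqrt(17969613)/6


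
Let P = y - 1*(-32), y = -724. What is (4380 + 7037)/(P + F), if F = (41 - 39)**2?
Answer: -11417/688 ≈ -16.594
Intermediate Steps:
F = 4 (F = 2**2 = 4)
P = -692 (P = -724 - 1*(-32) = -724 + 32 = -692)
(4380 + 7037)/(P + F) = (4380 + 7037)/(-692 + 4) = 11417/(-688) = 11417*(-1/688) = -11417/688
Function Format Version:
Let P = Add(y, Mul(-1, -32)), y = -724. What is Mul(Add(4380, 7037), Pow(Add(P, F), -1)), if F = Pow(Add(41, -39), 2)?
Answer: Rational(-11417, 688) ≈ -16.594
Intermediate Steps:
F = 4 (F = Pow(2, 2) = 4)
P = -692 (P = Add(-724, Mul(-1, -32)) = Add(-724, 32) = -692)
Mul(Add(4380, 7037), Pow(Add(P, F), -1)) = Mul(Add(4380, 7037), Pow(Add(-692, 4), -1)) = Mul(11417, Pow(-688, -1)) = Mul(11417, Rational(-1, 688)) = Rational(-11417, 688)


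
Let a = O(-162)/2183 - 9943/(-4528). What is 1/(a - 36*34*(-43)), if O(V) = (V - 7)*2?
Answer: 9884624/520267705473 ≈ 1.8999e-5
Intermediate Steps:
O(V) = -14 + 2*V (O(V) = (-7 + V)*2 = -14 + 2*V)
a = 20175105/9884624 (a = (-14 + 2*(-162))/2183 - 9943/(-4528) = (-14 - 324)*(1/2183) - 9943*(-1/4528) = -338*1/2183 + 9943/4528 = -338/2183 + 9943/4528 = 20175105/9884624 ≈ 2.0411)
1/(a - 36*34*(-43)) = 1/(20175105/9884624 - 36*34*(-43)) = 1/(20175105/9884624 - 1224*(-43)) = 1/(20175105/9884624 + 52632) = 1/(520267705473/9884624) = 9884624/520267705473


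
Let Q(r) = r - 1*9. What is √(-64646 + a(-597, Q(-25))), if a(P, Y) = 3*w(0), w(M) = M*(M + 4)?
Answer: I*√64646 ≈ 254.26*I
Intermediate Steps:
Q(r) = -9 + r (Q(r) = r - 9 = -9 + r)
w(M) = M*(4 + M)
a(P, Y) = 0 (a(P, Y) = 3*(0*(4 + 0)) = 3*(0*4) = 3*0 = 0)
√(-64646 + a(-597, Q(-25))) = √(-64646 + 0) = √(-64646) = I*√64646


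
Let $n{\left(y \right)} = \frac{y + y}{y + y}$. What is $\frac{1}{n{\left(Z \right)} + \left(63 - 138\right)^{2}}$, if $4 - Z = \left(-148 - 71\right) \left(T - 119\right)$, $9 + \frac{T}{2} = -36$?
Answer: $\frac{1}{5626} \approx 0.00017775$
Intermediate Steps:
$T = -90$ ($T = -18 + 2 \left(-36\right) = -18 - 72 = -90$)
$Z = -45767$ ($Z = 4 - \left(-148 - 71\right) \left(-90 - 119\right) = 4 - \left(-219\right) \left(-209\right) = 4 - 45771 = -45767$)
$n{\left(y \right)} = 1$ ($n{\left(y \right)} = \frac{2 y}{2 y} = 2 y \frac{1}{2 y} = 1$)
$\frac{1}{n{\left(Z \right)} + \left(63 - 138\right)^{2}} = \frac{1}{1 + \left(63 - 138\right)^{2}} = \frac{1}{1 + \left(-75\right)^{2}} = \frac{1}{1 + 5625} = \frac{1}{5626}$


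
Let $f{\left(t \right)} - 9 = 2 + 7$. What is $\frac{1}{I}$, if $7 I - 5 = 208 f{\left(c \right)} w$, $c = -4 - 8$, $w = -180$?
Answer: $- \frac{7}{673915} \approx -1.0387 \cdot 10^{-5}$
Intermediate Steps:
$c = -12$ ($c = -4 - 8 = -12$)
$f{\left(t \right)} = 18$ ($f{\left(t \right)} = 9 + \left(2 + 7\right) = 9 + 9 = 18$)
$I = - \frac{673915}{7}$ ($I = \frac{5}{7} + \frac{208 \cdot 18 \left(-180\right)}{7} = \frac{5}{7} + \frac{3744 \left(-180\right)}{7} = \frac{5}{7} + \frac{1}{7} \left(-673920\right) = \frac{5}{7} - \frac{673920}{7} = - \frac{673915}{7} \approx -96274.0$)
$\frac{1}{I} = \frac{1}{- \frac{673915}{7}} = - \frac{7}{673915}$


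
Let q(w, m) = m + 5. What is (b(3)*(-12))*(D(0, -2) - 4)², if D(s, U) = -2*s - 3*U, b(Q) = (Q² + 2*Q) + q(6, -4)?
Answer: -768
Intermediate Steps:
q(w, m) = 5 + m
b(Q) = 1 + Q² + 2*Q (b(Q) = (Q² + 2*Q) + (5 - 4) = (Q² + 2*Q) + 1 = 1 + Q² + 2*Q)
D(s, U) = -3*U - 2*s
(b(3)*(-12))*(D(0, -2) - 4)² = ((1 + 3² + 2*3)*(-12))*((-3*(-2) - 2*0) - 4)² = ((1 + 9 + 6)*(-12))*((6 + 0) - 4)² = (16*(-12))*(6 - 4)² = -192*2² = -192*4 = -768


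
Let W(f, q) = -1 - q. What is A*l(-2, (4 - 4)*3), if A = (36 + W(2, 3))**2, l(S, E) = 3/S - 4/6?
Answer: -6656/3 ≈ -2218.7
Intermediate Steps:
l(S, E) = -2/3 + 3/S (l(S, E) = 3/S - 4*1/6 = 3/S - 2/3 = -2/3 + 3/S)
A = 1024 (A = (36 + (-1 - 1*3))**2 = (36 + (-1 - 3))**2 = (36 - 4)**2 = 32**2 = 1024)
A*l(-2, (4 - 4)*3) = 1024*(-2/3 + 3/(-2)) = 1024*(-2/3 + 3*(-1/2)) = 1024*(-2/3 - 3/2) = 1024*(-13/6) = -6656/3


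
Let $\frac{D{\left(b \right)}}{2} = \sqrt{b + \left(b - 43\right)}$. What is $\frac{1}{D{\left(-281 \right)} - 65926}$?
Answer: $- \frac{32963}{2173119948} - \frac{11 i \sqrt{5}}{2173119948} \approx -1.5169 \cdot 10^{-5} - 1.1319 \cdot 10^{-8} i$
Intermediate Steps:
$D{\left(b \right)} = 2 \sqrt{-43 + 2 b}$ ($D{\left(b \right)} = 2 \sqrt{b + \left(b - 43\right)} = 2 \sqrt{b + \left(-43 + b\right)} = 2 \sqrt{-43 + 2 b}$)
$\frac{1}{D{\left(-281 \right)} - 65926} = \frac{1}{2 \sqrt{-43 + 2 \left(-281\right)} - 65926} = \frac{1}{2 \sqrt{-43 - 562} - 65926} = \frac{1}{2 \sqrt{-605} - 65926} = \frac{1}{2 \cdot 11 i \sqrt{5} - 65926} = \frac{1}{22 i \sqrt{5} - 65926} = \frac{1}{-65926 + 22 i \sqrt{5}}$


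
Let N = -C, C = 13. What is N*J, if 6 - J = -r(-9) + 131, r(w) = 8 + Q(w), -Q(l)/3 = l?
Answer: 1170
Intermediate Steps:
Q(l) = -3*l
r(w) = 8 - 3*w
J = -90 (J = 6 - (-(8 - 3*(-9)) + 131) = 6 - (-(8 + 27) + 131) = 6 - (-1*35 + 131) = 6 - (-35 + 131) = 6 - 1*96 = 6 - 96 = -90)
N = -13 (N = -1*13 = -13)
N*J = -13*(-90) = 1170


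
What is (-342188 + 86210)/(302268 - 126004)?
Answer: -127989/88132 ≈ -1.4522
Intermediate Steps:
(-342188 + 86210)/(302268 - 126004) = -255978/176264 = -255978*1/176264 = -127989/88132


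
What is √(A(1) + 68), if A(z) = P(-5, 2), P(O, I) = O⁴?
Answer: 3*√77 ≈ 26.325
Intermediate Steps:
A(z) = 625 (A(z) = (-5)⁴ = 625)
√(A(1) + 68) = √(625 + 68) = √693 = 3*√77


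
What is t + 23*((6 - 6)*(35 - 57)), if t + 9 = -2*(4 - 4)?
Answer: -9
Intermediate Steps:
t = -9 (t = -9 - 2*(4 - 4) = -9 - 2*0 = -9 + 0 = -9)
t + 23*((6 - 6)*(35 - 57)) = -9 + 23*((6 - 6)*(35 - 57)) = -9 + 23*(0*(-22)) = -9 + 23*0 = -9 + 0 = -9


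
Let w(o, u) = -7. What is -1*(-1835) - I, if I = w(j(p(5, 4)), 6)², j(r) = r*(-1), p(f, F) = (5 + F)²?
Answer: 1786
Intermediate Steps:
j(r) = -r
I = 49 (I = (-7)² = 49)
-1*(-1835) - I = -1*(-1835) - 1*49 = 1835 - 49 = 1786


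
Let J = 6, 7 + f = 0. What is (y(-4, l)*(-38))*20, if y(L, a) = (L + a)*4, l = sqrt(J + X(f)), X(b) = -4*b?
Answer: 12160 - 3040*sqrt(34) ≈ -5566.1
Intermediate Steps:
f = -7 (f = -7 + 0 = -7)
l = sqrt(34) (l = sqrt(6 - 4*(-7)) = sqrt(6 + 28) = sqrt(34) ≈ 5.8309)
y(L, a) = 4*L + 4*a
(y(-4, l)*(-38))*20 = ((4*(-4) + 4*sqrt(34))*(-38))*20 = ((-16 + 4*sqrt(34))*(-38))*20 = (608 - 152*sqrt(34))*20 = 12160 - 3040*sqrt(34)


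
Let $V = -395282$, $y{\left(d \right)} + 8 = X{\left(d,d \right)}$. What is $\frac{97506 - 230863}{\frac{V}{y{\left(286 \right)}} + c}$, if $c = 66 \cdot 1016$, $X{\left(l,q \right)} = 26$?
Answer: $- \frac{1200213}{405863} \approx -2.9572$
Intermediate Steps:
$y{\left(d \right)} = 18$ ($y{\left(d \right)} = -8 + 26 = 18$)
$c = 67056$
$\frac{97506 - 230863}{\frac{V}{y{\left(286 \right)}} + c} = \frac{97506 - 230863}{- \frac{395282}{18} + 67056} = - \frac{133357}{\left(-395282\right) \frac{1}{18} + 67056} = - \frac{133357}{- \frac{197641}{9} + 67056} = - \frac{133357}{\frac{405863}{9}} = \left(-133357\right) \frac{9}{405863} = - \frac{1200213}{405863}$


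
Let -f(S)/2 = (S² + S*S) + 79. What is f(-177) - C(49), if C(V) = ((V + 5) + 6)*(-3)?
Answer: -125294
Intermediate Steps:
f(S) = -158 - 4*S² (f(S) = -2*((S² + S*S) + 79) = -2*((S² + S²) + 79) = -2*(2*S² + 79) = -2*(79 + 2*S²) = -158 - 4*S²)
C(V) = -33 - 3*V (C(V) = ((5 + V) + 6)*(-3) = (11 + V)*(-3) = -33 - 3*V)
f(-177) - C(49) = (-158 - 4*(-177)²) - (-33 - 3*49) = (-158 - 4*31329) - (-33 - 147) = (-158 - 125316) - 1*(-180) = -125474 + 180 = -125294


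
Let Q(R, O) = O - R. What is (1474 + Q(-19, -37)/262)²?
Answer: 37281817225/17161 ≈ 2.1725e+6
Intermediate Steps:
(1474 + Q(-19, -37)/262)² = (1474 + (-37 - 1*(-19))/262)² = (1474 + (-37 + 19)*(1/262))² = (1474 - 18*1/262)² = (1474 - 9/131)² = (193085/131)² = 37281817225/17161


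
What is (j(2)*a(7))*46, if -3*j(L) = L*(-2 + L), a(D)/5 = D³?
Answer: 0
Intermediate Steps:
a(D) = 5*D³
j(L) = -L*(-2 + L)/3
(j(2)*a(7))*46 = (((⅓)*2*(2 - 1*2))*(5*7³))*46 = (((⅓)*2*(2 - 2))*(5*343))*46 = (((⅓)*2*0)*1715)*46 = (0*1715)*46 = 0*46 = 0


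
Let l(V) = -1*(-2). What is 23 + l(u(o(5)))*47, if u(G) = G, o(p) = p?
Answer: 117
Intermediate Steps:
l(V) = 2
23 + l(u(o(5)))*47 = 23 + 2*47 = 23 + 94 = 117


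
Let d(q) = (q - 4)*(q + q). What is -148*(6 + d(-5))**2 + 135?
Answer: -1363833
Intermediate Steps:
d(q) = 2*q*(-4 + q) (d(q) = (-4 + q)*(2*q) = 2*q*(-4 + q))
-148*(6 + d(-5))**2 + 135 = -148*(6 + 2*(-5)*(-4 - 5))**2 + 135 = -148*(6 + 2*(-5)*(-9))**2 + 135 = -148*(6 + 90)**2 + 135 = -148*96**2 + 135 = -148*9216 + 135 = -1363968 + 135 = -1363833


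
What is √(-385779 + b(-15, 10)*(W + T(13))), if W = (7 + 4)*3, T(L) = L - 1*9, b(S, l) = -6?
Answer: 3*I*√42889 ≈ 621.29*I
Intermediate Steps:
T(L) = -9 + L (T(L) = L - 9 = -9 + L)
W = 33 (W = 11*3 = 33)
√(-385779 + b(-15, 10)*(W + T(13))) = √(-385779 - 6*(33 + (-9 + 13))) = √(-385779 - 6*(33 + 4)) = √(-385779 - 6*37) = √(-385779 - 222) = √(-386001) = 3*I*√42889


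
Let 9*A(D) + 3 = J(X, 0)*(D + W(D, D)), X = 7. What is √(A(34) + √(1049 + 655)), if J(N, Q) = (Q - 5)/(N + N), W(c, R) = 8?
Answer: √(-2 + 2*√426) ≈ 6.2673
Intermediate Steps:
J(N, Q) = (-5 + Q)/(2*N) (J(N, Q) = (-5 + Q)/((2*N)) = (-5 + Q)*(1/(2*N)) = (-5 + Q)/(2*N))
A(D) = -41/63 - 5*D/126 (A(D) = -⅓ + (((½)*(-5 + 0)/7)*(D + 8))/9 = -⅓ + (((½)*(⅐)*(-5))*(8 + D))/9 = -⅓ + (-5*(8 + D)/14)/9 = -⅓ + (-20/7 - 5*D/14)/9 = -⅓ + (-20/63 - 5*D/126) = -41/63 - 5*D/126)
√(A(34) + √(1049 + 655)) = √((-41/63 - 5/126*34) + √(1049 + 655)) = √((-41/63 - 85/63) + √1704) = √(-2 + 2*√426)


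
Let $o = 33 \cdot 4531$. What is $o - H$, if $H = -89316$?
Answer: $238839$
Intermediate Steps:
$o = 149523$
$o - H = 149523 - -89316 = 149523 + 89316 = 238839$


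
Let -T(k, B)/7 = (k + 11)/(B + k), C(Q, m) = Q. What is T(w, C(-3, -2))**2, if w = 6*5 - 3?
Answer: 17689/144 ≈ 122.84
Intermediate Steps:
w = 27 (w = 30 - 3 = 27)
T(k, B) = -7*(11 + k)/(B + k) (T(k, B) = -7*(k + 11)/(B + k) = -7*(11 + k)/(B + k))
T(w, C(-3, -2))**2 = (7*(-11 - 1*27)/(-3 + 27))**2 = (7*(-11 - 27)/24)**2 = (7*(1/24)*(-38))**2 = (-133/12)**2 = 17689/144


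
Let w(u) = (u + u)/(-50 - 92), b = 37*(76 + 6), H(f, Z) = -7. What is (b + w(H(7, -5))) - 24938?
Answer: -1555177/71 ≈ -21904.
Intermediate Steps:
b = 3034 (b = 37*82 = 3034)
w(u) = -u/71 (w(u) = (2*u)/(-142) = (2*u)*(-1/142) = -u/71)
(b + w(H(7, -5))) - 24938 = (3034 - 1/71*(-7)) - 24938 = (3034 + 7/71) - 24938 = 215421/71 - 24938 = -1555177/71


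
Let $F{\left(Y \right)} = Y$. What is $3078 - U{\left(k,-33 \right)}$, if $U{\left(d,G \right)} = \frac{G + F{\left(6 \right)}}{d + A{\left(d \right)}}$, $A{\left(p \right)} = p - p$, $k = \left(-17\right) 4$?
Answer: $\frac{209277}{68} \approx 3077.6$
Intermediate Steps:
$k = -68$
$A{\left(p \right)} = 0$
$U{\left(d,G \right)} = \frac{6 + G}{d}$ ($U{\left(d,G \right)} = \frac{G + 6}{d + 0} = \frac{6 + G}{d}$)
$3078 - U{\left(k,-33 \right)} = 3078 - \frac{6 - 33}{-68} = 3078 - \left(- \frac{1}{68}\right) \left(-27\right) = 3078 - \frac{27}{68} = \frac{209277}{68}$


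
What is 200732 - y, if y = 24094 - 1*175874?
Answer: 352512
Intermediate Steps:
y = -151780 (y = 24094 - 175874 = -151780)
200732 - y = 200732 - 1*(-151780) = 200732 + 151780 = 352512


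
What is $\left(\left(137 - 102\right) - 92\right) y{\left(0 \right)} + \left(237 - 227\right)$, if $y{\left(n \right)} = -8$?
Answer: $466$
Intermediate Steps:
$\left(\left(137 - 102\right) - 92\right) y{\left(0 \right)} + \left(237 - 227\right) = \left(\left(137 - 102\right) - 92\right) \left(-8\right) + \left(237 - 227\right) = \left(35 - 92\right) \left(-8\right) + \left(237 - 227\right) = \left(-57\right) \left(-8\right) + 10 = 456 + 10 = 466$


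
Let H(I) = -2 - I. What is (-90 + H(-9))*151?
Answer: -12533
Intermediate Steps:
(-90 + H(-9))*151 = (-90 + (-2 - 1*(-9)))*151 = (-90 + (-2 + 9))*151 = (-90 + 7)*151 = -83*151 = -12533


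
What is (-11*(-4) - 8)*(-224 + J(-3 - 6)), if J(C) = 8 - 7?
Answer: -8028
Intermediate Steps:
J(C) = 1
(-11*(-4) - 8)*(-224 + J(-3 - 6)) = (-11*(-4) - 8)*(-224 + 1) = (44 - 8)*(-223) = 36*(-223) = -8028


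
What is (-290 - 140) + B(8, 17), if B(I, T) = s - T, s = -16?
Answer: -463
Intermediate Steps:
B(I, T) = -16 - T
(-290 - 140) + B(8, 17) = (-290 - 140) + (-16 - 1*17) = -430 + (-16 - 17) = -430 - 33 = -463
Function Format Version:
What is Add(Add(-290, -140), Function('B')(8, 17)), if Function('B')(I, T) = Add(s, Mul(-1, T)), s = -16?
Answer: -463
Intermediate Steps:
Function('B')(I, T) = Add(-16, Mul(-1, T))
Add(Add(-290, -140), Function('B')(8, 17)) = Add(Add(-290, -140), Add(-16, Mul(-1, 17))) = Add(-430, Add(-16, -17)) = Add(-430, -33) = -463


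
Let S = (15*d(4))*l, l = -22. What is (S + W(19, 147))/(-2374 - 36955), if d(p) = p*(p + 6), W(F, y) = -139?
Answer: 13339/39329 ≈ 0.33916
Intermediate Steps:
d(p) = p*(6 + p)
S = -13200 (S = (15*(4*(6 + 4)))*(-22) = (15*(4*10))*(-22) = (15*40)*(-22) = 600*(-22) = -13200)
(S + W(19, 147))/(-2374 - 36955) = (-13200 - 139)/(-2374 - 36955) = -13339/(-39329) = -13339*(-1/39329) = 13339/39329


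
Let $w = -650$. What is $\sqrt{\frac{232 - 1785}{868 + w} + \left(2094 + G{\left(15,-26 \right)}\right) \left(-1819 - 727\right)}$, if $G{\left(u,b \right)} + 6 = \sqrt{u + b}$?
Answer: $\frac{\sqrt{-252640203706 - 120996104 i \sqrt{11}}}{218} \approx 1.8312 - 2305.7 i$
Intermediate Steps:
$G{\left(u,b \right)} = -6 + \sqrt{b + u}$ ($G{\left(u,b \right)} = -6 + \sqrt{u + b} = -6 + \sqrt{b + u}$)
$\sqrt{\frac{232 - 1785}{868 + w} + \left(2094 + G{\left(15,-26 \right)}\right) \left(-1819 - 727\right)} = \sqrt{\frac{232 - 1785}{868 - 650} + \left(2094 - \left(6 - \sqrt{-26 + 15}\right)\right) \left(-1819 - 727\right)} = \sqrt{- \frac{1553}{218} + \left(2094 - \left(6 - \sqrt{-11}\right)\right) \left(-2546\right)} = \sqrt{\left(-1553\right) \frac{1}{218} + \left(2094 - \left(6 - i \sqrt{11}\right)\right) \left(-2546\right)} = \sqrt{- \frac{1553}{218} + \left(2088 + i \sqrt{11}\right) \left(-2546\right)} = \sqrt{- \frac{1553}{218} - \left(5316048 + 2546 i \sqrt{11}\right)} = \sqrt{- \frac{1158900017}{218} - 2546 i \sqrt{11}}$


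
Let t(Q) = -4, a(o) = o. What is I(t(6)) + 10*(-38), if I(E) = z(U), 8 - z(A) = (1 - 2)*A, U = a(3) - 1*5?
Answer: -374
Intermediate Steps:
U = -2 (U = 3 - 1*5 = 3 - 5 = -2)
z(A) = 8 + A (z(A) = 8 - (1 - 2)*A = 8 - (-1)*A = 8 + A)
I(E) = 6 (I(E) = 8 - 2 = 6)
I(t(6)) + 10*(-38) = 6 + 10*(-38) = 6 - 380 = -374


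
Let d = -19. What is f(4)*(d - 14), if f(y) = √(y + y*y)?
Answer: -66*√5 ≈ -147.58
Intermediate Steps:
f(y) = √(y + y²)
f(4)*(d - 14) = √(4*(1 + 4))*(-19 - 14) = √(4*5)*(-33) = √20*(-33) = (2*√5)*(-33) = -66*√5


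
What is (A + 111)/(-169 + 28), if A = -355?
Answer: 244/141 ≈ 1.7305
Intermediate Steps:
(A + 111)/(-169 + 28) = (-355 + 111)/(-169 + 28) = -244/(-141) = -244*(-1/141) = 244/141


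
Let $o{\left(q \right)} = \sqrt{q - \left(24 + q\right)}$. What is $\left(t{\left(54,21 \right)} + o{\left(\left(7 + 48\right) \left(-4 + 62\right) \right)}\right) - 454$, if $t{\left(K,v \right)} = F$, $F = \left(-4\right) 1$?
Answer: $-458 + 2 i \sqrt{6} \approx -458.0 + 4.899 i$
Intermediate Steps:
$o{\left(q \right)} = 2 i \sqrt{6}$ ($o{\left(q \right)} = \sqrt{-24} = 2 i \sqrt{6}$)
$F = -4$
$t{\left(K,v \right)} = -4$
$\left(t{\left(54,21 \right)} + o{\left(\left(7 + 48\right) \left(-4 + 62\right) \right)}\right) - 454 = \left(-4 + 2 i \sqrt{6}\right) - 454 = -458 + 2 i \sqrt{6}$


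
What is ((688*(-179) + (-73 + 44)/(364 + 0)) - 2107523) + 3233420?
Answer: 364999151/364 ≈ 1.0027e+6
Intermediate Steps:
((688*(-179) + (-73 + 44)/(364 + 0)) - 2107523) + 3233420 = ((-123152 - 29/364) - 2107523) + 3233420 = (-44827357/364 - 2107523) + 3233420 = -811965729/364 + 3233420 = 364999151/364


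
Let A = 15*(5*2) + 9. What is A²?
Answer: 25281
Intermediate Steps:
A = 159 (A = 15*10 + 9 = 150 + 9 = 159)
A² = 159² = 25281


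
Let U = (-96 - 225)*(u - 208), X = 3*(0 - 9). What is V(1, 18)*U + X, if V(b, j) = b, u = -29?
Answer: 76050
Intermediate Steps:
X = -27 (X = 3*(-9) = -27)
U = 76077 (U = (-96 - 225)*(-29 - 208) = -321*(-237) = 76077)
V(1, 18)*U + X = 1*76077 - 27 = 76077 - 27 = 76050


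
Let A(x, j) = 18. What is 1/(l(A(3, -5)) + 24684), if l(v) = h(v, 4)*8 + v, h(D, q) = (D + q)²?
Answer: 1/28574 ≈ 3.4997e-5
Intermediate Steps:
l(v) = v + 8*(4 + v)² (l(v) = (v + 4)²*8 + v = (4 + v)²*8 + v = 8*(4 + v)² + v = v + 8*(4 + v)²)
1/(l(A(3, -5)) + 24684) = 1/((18 + 8*(4 + 18)²) + 24684) = 1/((18 + 8*22²) + 24684) = 1/((18 + 8*484) + 24684) = 1/((18 + 3872) + 24684) = 1/(3890 + 24684) = 1/28574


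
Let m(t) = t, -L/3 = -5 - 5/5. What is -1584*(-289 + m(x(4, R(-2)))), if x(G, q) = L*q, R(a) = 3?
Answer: 372240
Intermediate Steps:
L = 18 (L = -3*(-5 - 5/5) = -3*(-5 - 5*⅕) = -3*(-5 - 1) = -3*(-6) = 18)
x(G, q) = 18*q
-1584*(-289 + m(x(4, R(-2)))) = -1584*(-289 + 18*3) = -1584*(-289 + 54) = -1584*(-235) = 372240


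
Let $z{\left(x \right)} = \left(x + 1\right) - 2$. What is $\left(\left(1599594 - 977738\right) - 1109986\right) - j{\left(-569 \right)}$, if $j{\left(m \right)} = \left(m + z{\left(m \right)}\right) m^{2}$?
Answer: $368275649$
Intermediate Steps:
$z{\left(x \right)} = -1 + x$ ($z{\left(x \right)} = \left(1 + x\right) - 2 = -1 + x$)
$j{\left(m \right)} = m^{2} \left(-1 + 2 m\right)$ ($j{\left(m \right)} = \left(m + \left(-1 + m\right)\right) m^{2} = \left(-1 + 2 m\right) m^{2} = m^{2} \left(-1 + 2 m\right)$)
$\left(\left(1599594 - 977738\right) - 1109986\right) - j{\left(-569 \right)} = \left(\left(1599594 - 977738\right) - 1109986\right) - \left(-569\right)^{2} \left(-1 + 2 \left(-569\right)\right) = \left(621856 - 1109986\right) - 323761 \left(-1 - 1138\right) = -488130 - 323761 \left(-1139\right) = -488130 - -368763779 = -488130 + 368763779 = 368275649$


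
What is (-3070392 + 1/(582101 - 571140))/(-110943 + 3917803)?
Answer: -33654566711/41726992460 ≈ -0.80654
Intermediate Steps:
(-3070392 + 1/(582101 - 571140))/(-110943 + 3917803) = (-3070392 + 1/10961)/3806860 = (-3070392 + 1/10961)*(1/3806860) = -33654566711/10961*1/3806860 = -33654566711/41726992460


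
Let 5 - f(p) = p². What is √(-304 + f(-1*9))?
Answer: 2*I*√95 ≈ 19.494*I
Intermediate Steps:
f(p) = 5 - p²
√(-304 + f(-1*9)) = √(-304 + (5 - (-1*9)²)) = √(-304 + (5 - 1*(-9)²)) = √(-304 + (5 - 1*81)) = √(-304 + (5 - 81)) = √(-304 - 76) = √(-380) = 2*I*√95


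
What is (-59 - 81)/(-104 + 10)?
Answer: 70/47 ≈ 1.4894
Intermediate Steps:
(-59 - 81)/(-104 + 10) = -140/(-94) = -140*(-1/94) = 70/47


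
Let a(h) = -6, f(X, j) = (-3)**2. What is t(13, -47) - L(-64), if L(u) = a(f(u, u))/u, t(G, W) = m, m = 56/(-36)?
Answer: -475/288 ≈ -1.6493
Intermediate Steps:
f(X, j) = 9
m = -14/9 (m = 56*(-1/36) = -14/9 ≈ -1.5556)
t(G, W) = -14/9
L(u) = -6/u
t(13, -47) - L(-64) = -14/9 - (-6)/(-64) = -14/9 - (-6)*(-1)/64 = -14/9 - 1*3/32 = -14/9 - 3/32 = -475/288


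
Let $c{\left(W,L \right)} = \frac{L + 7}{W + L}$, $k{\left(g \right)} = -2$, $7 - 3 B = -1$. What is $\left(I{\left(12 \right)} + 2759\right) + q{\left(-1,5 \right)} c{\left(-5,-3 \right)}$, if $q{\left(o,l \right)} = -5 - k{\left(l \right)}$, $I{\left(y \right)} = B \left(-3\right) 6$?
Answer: $\frac{5425}{2} \approx 2712.5$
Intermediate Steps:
$B = \frac{8}{3}$ ($B = \frac{7}{3} - - \frac{1}{3} = \frac{7}{3} + \frac{1}{3} = \frac{8}{3} \approx 2.6667$)
$c{\left(W,L \right)} = \frac{7 + L}{L + W}$
$I{\left(y \right)} = -48$ ($I{\left(y \right)} = \frac{8}{3} \left(-3\right) 6 = \left(-8\right) 6 = -48$)
$q{\left(o,l \right)} = -3$ ($q{\left(o,l \right)} = -5 - -2 = -5 + 2 = -3$)
$\left(I{\left(12 \right)} + 2759\right) + q{\left(-1,5 \right)} c{\left(-5,-3 \right)} = \left(-48 + 2759\right) - 3 \frac{7 - 3}{-3 - 5} = 2711 - 3 \frac{1}{-8} \cdot 4 = 2711 - 3 \left(\left(- \frac{1}{8}\right) 4\right) = 2711 - - \frac{3}{2} = 2711 + \frac{3}{2} = \frac{5425}{2}$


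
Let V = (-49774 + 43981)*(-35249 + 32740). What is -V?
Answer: -14534637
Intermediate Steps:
V = 14534637 (V = -5793*(-2509) = 14534637)
-V = -1*14534637 = -14534637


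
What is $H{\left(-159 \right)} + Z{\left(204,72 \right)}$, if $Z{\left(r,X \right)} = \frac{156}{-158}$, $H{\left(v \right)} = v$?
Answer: $- \frac{12639}{79} \approx -159.99$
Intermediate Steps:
$Z{\left(r,X \right)} = - \frac{78}{79}$ ($Z{\left(r,X \right)} = 156 \left(- \frac{1}{158}\right) = - \frac{78}{79}$)
$H{\left(-159 \right)} + Z{\left(204,72 \right)} = -159 - \frac{78}{79} = - \frac{12639}{79}$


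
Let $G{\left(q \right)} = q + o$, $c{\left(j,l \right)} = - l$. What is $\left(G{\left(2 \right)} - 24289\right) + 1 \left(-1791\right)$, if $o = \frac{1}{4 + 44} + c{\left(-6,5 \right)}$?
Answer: $- \frac{1251983}{48} \approx -26083.0$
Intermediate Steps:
$o = - \frac{239}{48}$ ($o = \frac{1}{4 + 44} - 5 = \frac{1}{48} - 5 = - \frac{239}{48} \approx -4.9792$)
$G{\left(q \right)} = - \frac{239}{48} + q$ ($G{\left(q \right)} = q - \frac{239}{48} = - \frac{239}{48} + q$)
$\left(G{\left(2 \right)} - 24289\right) + 1 \left(-1791\right) = \left(\left(- \frac{239}{48} + 2\right) - 24289\right) + 1 \left(-1791\right) = \left(- \frac{143}{48} - 24289\right) - 1791 = - \frac{1166015}{48} - 1791 = - \frac{1251983}{48}$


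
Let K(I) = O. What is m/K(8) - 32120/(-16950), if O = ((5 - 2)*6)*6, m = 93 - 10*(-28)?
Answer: 326377/61020 ≈ 5.3487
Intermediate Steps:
m = 373 (m = 93 + 280 = 373)
O = 108 (O = (3*6)*6 = 18*6 = 108)
K(I) = 108
m/K(8) - 32120/(-16950) = 373/108 - 32120/(-16950) = 373*(1/108) - 32120*(-1/16950) = 373/108 + 3212/1695 = 326377/61020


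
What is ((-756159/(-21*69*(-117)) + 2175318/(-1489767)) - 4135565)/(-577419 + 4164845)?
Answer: -58027727770015259/50336503309665027 ≈ -1.1528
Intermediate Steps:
((-756159/(-21*69*(-117)) + 2175318/(-1489767)) - 4135565)/(-577419 + 4164845) = ((-756159/((-1449*(-117))) + 2175318*(-1/1489767)) - 4135565)/3587426 = ((-756159/169533 - 725106/496589) - 4135565)*(1/3587426) = ((-756159*1/169533 - 725106/496589) - 4135565)*(1/3587426) = ((-252053/56511 - 725106/496589) - 4135565)*(1/3587426) = (-166143212383/28062740979 - 4135565)*(1/3587426) = -116055455540030518/28062740979*1/3587426 = -58027727770015259/50336503309665027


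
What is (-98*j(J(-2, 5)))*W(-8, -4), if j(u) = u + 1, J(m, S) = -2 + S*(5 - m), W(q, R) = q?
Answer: 26656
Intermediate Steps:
j(u) = 1 + u
(-98*j(J(-2, 5)))*W(-8, -4) = -98*(1 + (-2 + 5*5 - 1*5*(-2)))*(-8) = -98*(1 + (-2 + 25 + 10))*(-8) = -98*(1 + 33)*(-8) = -98*34*(-8) = -3332*(-8) = 26656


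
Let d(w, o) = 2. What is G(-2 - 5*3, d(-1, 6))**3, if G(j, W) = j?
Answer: -4913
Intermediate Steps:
G(-2 - 5*3, d(-1, 6))**3 = (-2 - 5*3)**3 = (-2 - 15)**3 = (-17)**3 = -4913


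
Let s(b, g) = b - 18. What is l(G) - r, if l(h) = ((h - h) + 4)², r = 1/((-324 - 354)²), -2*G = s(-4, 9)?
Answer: 7354943/459684 ≈ 16.000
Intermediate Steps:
s(b, g) = -18 + b
G = 11 (G = -(-18 - 4)/2 = -½*(-22) = 11)
r = 1/459684 (r = 1/((-678)²) = 1/459684 ≈ 2.1754e-6)
l(h) = 16 (l(h) = (0 + 4)² = 4² = 16)
l(G) - r = 16 - 1*1/459684 = 16 - 1/459684 = 7354943/459684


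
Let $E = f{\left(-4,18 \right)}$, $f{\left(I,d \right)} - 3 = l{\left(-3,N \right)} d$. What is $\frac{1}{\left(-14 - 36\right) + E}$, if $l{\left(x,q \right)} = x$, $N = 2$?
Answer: $- \frac{1}{101} \approx -0.009901$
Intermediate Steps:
$f{\left(I,d \right)} = 3 - 3 d$
$E = -51$ ($E = 3 - 54 = -51$)
$\frac{1}{\left(-14 - 36\right) + E} = \frac{1}{\left(-14 - 36\right) - 51} = \frac{1}{-50 - 51} = \frac{1}{-101} = - \frac{1}{101}$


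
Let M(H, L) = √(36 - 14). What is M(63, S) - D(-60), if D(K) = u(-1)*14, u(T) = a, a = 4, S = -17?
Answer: -56 + √22 ≈ -51.310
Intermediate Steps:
u(T) = 4
D(K) = 56 (D(K) = 4*14 = 56)
M(H, L) = √22
M(63, S) - D(-60) = √22 - 1*56 = √22 - 56 = -56 + √22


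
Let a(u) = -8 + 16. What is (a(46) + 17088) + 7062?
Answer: 24158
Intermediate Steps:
a(u) = 8
(a(46) + 17088) + 7062 = (8 + 17088) + 7062 = 17096 + 7062 = 24158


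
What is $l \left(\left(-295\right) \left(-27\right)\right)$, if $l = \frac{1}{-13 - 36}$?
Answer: $- \frac{7965}{49} \approx -162.55$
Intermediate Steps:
$l = - \frac{1}{49}$ ($l = \frac{1}{-49} = - \frac{1}{49} \approx -0.020408$)
$l \left(\left(-295\right) \left(-27\right)\right) = - \frac{\left(-295\right) \left(-27\right)}{49} = \left(- \frac{1}{49}\right) 7965 = - \frac{7965}{49}$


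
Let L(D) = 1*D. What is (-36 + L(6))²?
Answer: 900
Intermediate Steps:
L(D) = D
(-36 + L(6))² = (-36 + 6)² = (-30)² = 900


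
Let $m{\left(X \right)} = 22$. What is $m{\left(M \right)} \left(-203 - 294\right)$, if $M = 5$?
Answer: $-10934$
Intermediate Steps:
$m{\left(M \right)} \left(-203 - 294\right) = 22 \left(-203 - 294\right) = 22 \left(-497\right) = -10934$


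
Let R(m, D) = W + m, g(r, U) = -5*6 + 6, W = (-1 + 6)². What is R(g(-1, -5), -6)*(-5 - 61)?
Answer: -66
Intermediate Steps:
W = 25 (W = 5² = 25)
g(r, U) = -24 (g(r, U) = -30 + 6 = -24)
R(m, D) = 25 + m
R(g(-1, -5), -6)*(-5 - 61) = (25 - 24)*(-5 - 61) = 1*(-66) = -66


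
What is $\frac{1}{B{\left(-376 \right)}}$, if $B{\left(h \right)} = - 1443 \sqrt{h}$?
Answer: $\frac{i \sqrt{94}}{271284} \approx 3.5739 \cdot 10^{-5} i$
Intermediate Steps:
$\frac{1}{B{\left(-376 \right)}} = \frac{1}{\left(-1443\right) \sqrt{-376}} = \frac{1}{\left(-1443\right) 2 i \sqrt{94}} = \frac{1}{\left(-2886\right) i \sqrt{94}} = \frac{i \sqrt{94}}{271284}$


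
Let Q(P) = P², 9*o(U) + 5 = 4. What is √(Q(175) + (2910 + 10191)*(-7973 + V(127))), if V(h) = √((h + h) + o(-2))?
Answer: √(-104423648 + 4367*√2285) ≈ 10209.0*I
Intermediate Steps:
o(U) = -⅑ (o(U) = -5/9 + (⅑)*4 = -5/9 + 4/9 = -⅑)
V(h) = √(-⅑ + 2*h) (V(h) = √((h + h) - ⅑) = √(2*h - ⅑) = √(-⅑ + 2*h))
√(Q(175) + (2910 + 10191)*(-7973 + V(127))) = √(175² + (2910 + 10191)*(-7973 + √(-1 + 18*127)/3)) = √(30625 + 13101*(-7973 + √(-1 + 2286)/3)) = √(30625 + 13101*(-7973 + √2285/3)) = √(30625 + (-104454273 + 4367*√2285)) = √(-104423648 + 4367*√2285)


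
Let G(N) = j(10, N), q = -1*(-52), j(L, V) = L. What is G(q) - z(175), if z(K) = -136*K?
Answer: 23810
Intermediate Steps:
q = 52
G(N) = 10
G(q) - z(175) = 10 - (-136)*175 = 10 - 1*(-23800) = 10 + 23800 = 23810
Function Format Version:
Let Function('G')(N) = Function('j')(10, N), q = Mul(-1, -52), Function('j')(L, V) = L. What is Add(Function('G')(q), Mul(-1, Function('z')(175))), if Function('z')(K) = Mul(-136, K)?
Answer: 23810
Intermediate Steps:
q = 52
Function('G')(N) = 10
Add(Function('G')(q), Mul(-1, Function('z')(175))) = Add(10, Mul(-1, Mul(-136, 175))) = Add(10, Mul(-1, -23800)) = Add(10, 23800) = 23810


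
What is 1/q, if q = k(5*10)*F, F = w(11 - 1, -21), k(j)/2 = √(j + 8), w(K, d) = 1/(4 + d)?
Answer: -17*√58/116 ≈ -1.1161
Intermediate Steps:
k(j) = 2*√(8 + j) (k(j) = 2*√(j + 8) = 2*√(8 + j))
F = -1/17 (F = 1/(4 - 21) = 1/(-17) = -1/17 ≈ -0.058824)
q = -2*√58/17 (q = (2*√(8 + 5*10))*(-1/17) = (2*√(8 + 50))*(-1/17) = (2*√58)*(-1/17) = -2*√58/17 ≈ -0.89597)
1/q = 1/(-2*√58/17) = -17*√58/116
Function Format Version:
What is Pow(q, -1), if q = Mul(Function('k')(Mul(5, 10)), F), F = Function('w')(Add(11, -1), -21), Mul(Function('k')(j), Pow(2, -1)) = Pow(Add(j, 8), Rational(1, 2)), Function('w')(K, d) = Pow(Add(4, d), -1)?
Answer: Mul(Rational(-17, 116), Pow(58, Rational(1, 2))) ≈ -1.1161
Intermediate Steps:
Function('k')(j) = Mul(2, Pow(Add(8, j), Rational(1, 2))) (Function('k')(j) = Mul(2, Pow(Add(j, 8), Rational(1, 2))) = Mul(2, Pow(Add(8, j), Rational(1, 2))))
F = Rational(-1, 17) (F = Pow(Add(4, -21), -1) = Pow(-17, -1) = Rational(-1, 17) ≈ -0.058824)
q = Mul(Rational(-2, 17), Pow(58, Rational(1, 2))) (q = Mul(Mul(2, Pow(Add(8, Mul(5, 10)), Rational(1, 2))), Rational(-1, 17)) = Mul(Mul(2, Pow(Add(8, 50), Rational(1, 2))), Rational(-1, 17)) = Mul(Mul(2, Pow(58, Rational(1, 2))), Rational(-1, 17)) = Mul(Rational(-2, 17), Pow(58, Rational(1, 2))) ≈ -0.89597)
Pow(q, -1) = Pow(Mul(Rational(-2, 17), Pow(58, Rational(1, 2))), -1) = Mul(Rational(-17, 116), Pow(58, Rational(1, 2)))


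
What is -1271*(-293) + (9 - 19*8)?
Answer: 372260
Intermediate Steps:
-1271*(-293) + (9 - 19*8) = 372403 + (9 - 152) = 372403 - 143 = 372260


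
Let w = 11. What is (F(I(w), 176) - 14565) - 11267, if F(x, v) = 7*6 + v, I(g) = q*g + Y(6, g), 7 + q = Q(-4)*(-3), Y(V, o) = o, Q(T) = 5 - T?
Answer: -25614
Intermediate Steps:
q = -34 (q = -7 + (5 - 1*(-4))*(-3) = -7 + (5 + 4)*(-3) = -7 + 9*(-3) = -7 - 27 = -34)
I(g) = -33*g (I(g) = -34*g + g = -33*g)
F(x, v) = 42 + v
(F(I(w), 176) - 14565) - 11267 = ((42 + 176) - 14565) - 11267 = (218 - 14565) - 11267 = -14347 - 11267 = -25614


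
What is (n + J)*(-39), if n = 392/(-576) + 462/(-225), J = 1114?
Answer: -26003627/600 ≈ -43339.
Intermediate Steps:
n = -4921/1800 (n = 392*(-1/576) + 462*(-1/225) = -49/72 - 154/75 = -4921/1800 ≈ -2.7339)
(n + J)*(-39) = (-4921/1800 + 1114)*(-39) = (2000279/1800)*(-39) = -26003627/600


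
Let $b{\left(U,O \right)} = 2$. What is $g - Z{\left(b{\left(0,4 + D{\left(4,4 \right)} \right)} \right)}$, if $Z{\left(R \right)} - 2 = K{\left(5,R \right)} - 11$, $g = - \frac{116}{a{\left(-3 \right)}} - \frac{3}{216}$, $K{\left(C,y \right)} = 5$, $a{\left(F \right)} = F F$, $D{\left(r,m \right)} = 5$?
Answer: $- \frac{641}{72} \approx -8.9028$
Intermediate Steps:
$a{\left(F \right)} = F^{2}$
$g = - \frac{929}{72}$ ($g = - \frac{116}{\left(-3\right)^{2}} - \frac{3}{216} = - \frac{116}{9} - \frac{1}{72} = - \frac{929}{72} \approx -12.903$)
$Z{\left(R \right)} = -4$ ($Z{\left(R \right)} = 2 + \left(5 - 11\right) = 2 - 6 = -4$)
$g - Z{\left(b{\left(0,4 + D{\left(4,4 \right)} \right)} \right)} = - \frac{929}{72} - -4 = - \frac{929}{72} + 4 = - \frac{641}{72}$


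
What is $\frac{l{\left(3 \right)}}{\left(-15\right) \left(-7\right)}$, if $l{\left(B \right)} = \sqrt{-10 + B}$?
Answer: $\frac{i \sqrt{7}}{105} \approx 0.025198 i$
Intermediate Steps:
$\frac{l{\left(3 \right)}}{\left(-15\right) \left(-7\right)} = \frac{\sqrt{-10 + 3}}{\left(-15\right) \left(-7\right)} = \frac{\sqrt{-7}}{105} = i \sqrt{7} \cdot \frac{1}{105} = \frac{i \sqrt{7}}{105}$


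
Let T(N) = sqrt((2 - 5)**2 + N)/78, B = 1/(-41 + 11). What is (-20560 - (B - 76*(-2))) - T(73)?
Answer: -621359/30 - sqrt(82)/78 ≈ -20712.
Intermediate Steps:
B = -1/30 (B = 1/(-30) = -1/30 ≈ -0.033333)
T(N) = sqrt(9 + N)/78 (T(N) = sqrt((-3)**2 + N)*(1/78) = sqrt(9 + N)*(1/78) = sqrt(9 + N)/78)
(-20560 - (B - 76*(-2))) - T(73) = (-20560 - (-1/30 - 76*(-2))) - sqrt(9 + 73)/78 = (-20560 - (-1/30 + 152)) - sqrt(82)/78 = (-20560 - 1*4559/30) - sqrt(82)/78 = (-20560 - 4559/30) - sqrt(82)/78 = -621359/30 - sqrt(82)/78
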